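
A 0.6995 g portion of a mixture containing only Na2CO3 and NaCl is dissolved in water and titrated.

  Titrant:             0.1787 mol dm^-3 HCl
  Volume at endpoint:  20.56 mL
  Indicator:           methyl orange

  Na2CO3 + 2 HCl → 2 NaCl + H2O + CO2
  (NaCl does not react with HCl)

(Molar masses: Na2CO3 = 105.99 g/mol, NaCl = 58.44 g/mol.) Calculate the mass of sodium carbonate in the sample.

n(HCl) = 0.02056 × 0.1787 = 3.674 × 10^-3 mol
Let x = n(Na2CO3), y = n(NaCl).
Titrant: 2x = 3.674 × 10^-3;  mass: 105.99x + 58.44y = 0.6995
Solving, x = 1.837 × 10^-3 mol, y = 8.638 × 10^-3 mol
mass of Na2CO3 = 1.837 × 10^-3 × 105.99 = 0.1947 g

0.1947 g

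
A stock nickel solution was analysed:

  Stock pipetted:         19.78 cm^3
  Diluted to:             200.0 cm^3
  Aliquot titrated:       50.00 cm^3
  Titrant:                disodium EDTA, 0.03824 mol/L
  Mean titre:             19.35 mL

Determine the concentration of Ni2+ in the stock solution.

0.1496 mol/L

Ni^2+ + EDTA^4- → [Ni(EDTA)]^2-
n(EDTA) = 0.01935 × 0.03824 = 7.399 × 10^-4 mol
n(Ni2+) in the aliquot = 7.399 × 10^-4 mol (1:1 ratio)
[Ni2+]_dilute = 7.399 × 10^-4 / 0.05000 = 0.01480 mol/L
Dilution factor = 200.0 / 19.78 = 10.11
[Ni2+]_stock = 0.01480 × 10.11 = 0.1496 mol/L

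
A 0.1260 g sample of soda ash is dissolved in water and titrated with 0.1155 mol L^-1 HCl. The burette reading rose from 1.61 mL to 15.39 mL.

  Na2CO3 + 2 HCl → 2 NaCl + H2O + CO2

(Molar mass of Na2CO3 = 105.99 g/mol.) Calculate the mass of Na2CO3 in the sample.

n(HCl) = 0.01378 L × 0.1155 mol/L = 1.592 × 10^-3 mol
From the 1:2 ratio, n(Na2CO3) = 1/2 × 1.592 × 10^-3 = 7.958 × 10^-4 mol
mass of Na2CO3 = 7.958 × 10^-4 × 105.99 g/mol = 0.08435 g

0.08435 g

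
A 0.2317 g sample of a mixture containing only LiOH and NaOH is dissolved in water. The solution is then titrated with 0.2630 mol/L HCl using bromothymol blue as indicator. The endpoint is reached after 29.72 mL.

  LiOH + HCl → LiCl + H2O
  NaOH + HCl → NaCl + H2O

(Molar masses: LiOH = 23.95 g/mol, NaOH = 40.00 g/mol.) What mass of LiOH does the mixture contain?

n(HCl) = 0.02972 × 0.2630 = 7.816 × 10^-3 mol
Let x = n(LiOH), y = n(NaOH).
Titrant: 1x + 1y = 7.816 × 10^-3;  mass: 23.95x + 40.00y = 0.2317
Solving, x = 5.044 × 10^-3 mol, y = 2.772 × 10^-3 mol
mass of LiOH = 5.044 × 10^-3 × 23.95 = 0.1208 g

0.1208 g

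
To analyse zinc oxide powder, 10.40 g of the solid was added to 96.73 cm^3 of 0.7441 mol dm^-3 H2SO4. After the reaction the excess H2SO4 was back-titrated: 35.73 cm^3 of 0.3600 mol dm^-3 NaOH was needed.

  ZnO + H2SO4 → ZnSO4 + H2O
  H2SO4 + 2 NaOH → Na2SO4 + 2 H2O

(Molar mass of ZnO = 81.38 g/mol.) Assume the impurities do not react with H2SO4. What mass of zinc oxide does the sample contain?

n(H2SO4) added = 0.09673 × 0.7441 = 0.07198 mol
n(NaOH) used in back-titration = 0.03573 × 0.3600 = 0.01286 mol
From the 1:2 ratio, n(H2SO4) left over = 1/2 × 0.01286 = 6.431 × 10^-3 mol
n(H2SO4) consumed by analyte = 0.07198 − 6.431 × 10^-3 = 0.06555 mol
n(ZnO) = 0.06555 mol (1:1 ratio)
mass of ZnO = 0.06555 × 81.38 = 5.334 g

5.334 g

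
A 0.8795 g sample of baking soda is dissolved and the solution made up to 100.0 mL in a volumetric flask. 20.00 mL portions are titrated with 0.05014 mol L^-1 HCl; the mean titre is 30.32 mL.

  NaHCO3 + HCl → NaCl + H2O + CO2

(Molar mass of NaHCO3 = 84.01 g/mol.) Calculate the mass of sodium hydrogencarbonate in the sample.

n(HCl) per titration = 0.03032 × 0.05014 = 1.520 × 10^-3 mol
n(NaHCO3) in each aliquot = 1.520 × 10^-3 mol (1:1 ratio)
n(NaHCO3) in the whole flask = 1.520 × 10^-3 × 100.0/20.00 = 7.601 × 10^-3 mol
mass of NaHCO3 = 7.601 × 10^-3 × 84.01 = 0.6386 g

0.6386 g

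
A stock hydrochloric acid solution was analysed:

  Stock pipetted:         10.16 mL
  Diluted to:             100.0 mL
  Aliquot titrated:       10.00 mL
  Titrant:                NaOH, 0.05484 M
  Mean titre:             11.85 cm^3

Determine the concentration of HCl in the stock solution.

0.6396 M

HCl + NaOH → NaCl + H2O
n(NaOH) = 0.01185 × 0.05484 = 6.499 × 10^-4 mol
n(HCl) in the aliquot = 6.499 × 10^-4 mol (1:1 ratio)
[HCl]_dilute = 6.499 × 10^-4 / 0.01000 = 0.06499 mol/L
Dilution factor = 100.0 / 10.16 = 9.843
[HCl]_stock = 0.06499 × 9.843 = 0.6396 mol/L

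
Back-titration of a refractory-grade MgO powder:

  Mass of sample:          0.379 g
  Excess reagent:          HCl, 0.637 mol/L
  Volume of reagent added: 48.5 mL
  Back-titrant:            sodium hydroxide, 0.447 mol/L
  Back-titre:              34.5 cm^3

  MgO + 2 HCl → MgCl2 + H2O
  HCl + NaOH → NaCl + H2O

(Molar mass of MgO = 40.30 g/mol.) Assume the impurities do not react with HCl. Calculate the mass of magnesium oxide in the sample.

n(HCl) added = 0.0485 × 0.637 = 0.0309 mol
n(NaOH) used in back-titration = 0.0345 × 0.447 = 0.0154 mol
n(HCl) left over = 0.0154 mol (1:1 ratio)
n(HCl) consumed by analyte = 0.0309 − 0.0154 = 0.0155 mol
From the 1:2 ratio, n(MgO) = 1/2 × 0.0155 = 7.74 × 10^-3 mol
mass of MgO = 7.74 × 10^-3 × 40.30 = 0.312 g

0.312 g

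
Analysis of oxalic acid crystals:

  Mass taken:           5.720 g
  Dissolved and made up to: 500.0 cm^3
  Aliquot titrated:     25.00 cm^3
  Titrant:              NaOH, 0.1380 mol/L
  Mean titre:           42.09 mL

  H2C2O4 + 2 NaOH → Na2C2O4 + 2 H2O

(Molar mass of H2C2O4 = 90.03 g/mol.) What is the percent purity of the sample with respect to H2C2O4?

91.42 %

n(NaOH) per titration = 0.04209 × 0.1380 = 5.808 × 10^-3 mol
From the 1:2 ratio, n(H2C2O4) in each aliquot = 1/2 × 5.808 × 10^-3 = 2.904 × 10^-3 mol
n(H2C2O4) in the whole flask = 2.904 × 10^-3 × 500.0/25.00 = 0.05808 mol
mass of H2C2O4 = 0.05808 × 90.03 = 5.229 g
% H2C2O4 = 5.229 / 5.720 × 100 = 91.42 %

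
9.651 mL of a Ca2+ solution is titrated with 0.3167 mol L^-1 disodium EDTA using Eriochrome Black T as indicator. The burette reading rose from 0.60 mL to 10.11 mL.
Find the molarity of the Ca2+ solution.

0.3121 mol/L

Ca^2+ + EDTA^4- → [Ca(EDTA)]^2-
n(EDTA) = 0.009510 L × 0.3167 mol/L = 3.012 × 10^-3 mol
n(Ca2+) = 3.012 × 10^-3 mol (1:1 mole ratio)
[Ca2+] = 3.012 × 10^-3 mol / 0.009651 L = 0.3121 mol/L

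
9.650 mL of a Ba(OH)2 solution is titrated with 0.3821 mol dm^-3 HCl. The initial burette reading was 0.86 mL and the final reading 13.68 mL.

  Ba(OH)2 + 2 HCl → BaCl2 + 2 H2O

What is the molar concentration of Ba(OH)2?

n(HCl) = 0.01282 L × 0.3821 mol/L = 4.899 × 10^-3 mol
From the 1:2 mole ratio, n(Ba(OH)2) = 1/2 × 4.899 × 10^-3 = 2.449 × 10^-3 mol
[Ba(OH)2] = 2.449 × 10^-3 mol / 0.009650 L = 0.2538 mol/L

0.2538 mol/L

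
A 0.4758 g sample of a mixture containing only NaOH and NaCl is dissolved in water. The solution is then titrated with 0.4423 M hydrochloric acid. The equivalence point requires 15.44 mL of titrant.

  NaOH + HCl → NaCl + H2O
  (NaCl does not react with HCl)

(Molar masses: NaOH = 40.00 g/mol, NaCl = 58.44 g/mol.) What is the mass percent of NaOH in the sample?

n(HCl) = 0.01544 × 0.4423 = 6.829 × 10^-3 mol
Let x = n(NaOH), y = n(NaCl).
Titrant: 1x = 6.829 × 10^-3;  mass: 40.00x + 58.44y = 0.4758
Solving, x = 6.829 × 10^-3 mol, y = 3.467 × 10^-3 mol
mass of NaOH = 6.829 × 10^-3 × 40.00 = 0.2732 g
% NaOH = 0.2732 / 0.4758 × 100 = 57.41 %

57.41 %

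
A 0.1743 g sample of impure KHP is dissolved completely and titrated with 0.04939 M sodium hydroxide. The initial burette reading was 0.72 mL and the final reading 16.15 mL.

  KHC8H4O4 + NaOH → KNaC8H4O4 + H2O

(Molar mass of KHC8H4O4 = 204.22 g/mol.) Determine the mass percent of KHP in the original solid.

n(NaOH) = 0.01543 L × 0.04939 mol/L = 7.621 × 10^-4 mol
n(KHC8H4O4) = 7.621 × 10^-4 mol (1:1 ratio)
mass of KHC8H4O4 = 7.621 × 10^-4 × 204.22 g/mol = 0.1556 g
% KHC8H4O4 = 0.1556 / 0.1743 × 100 = 89.29 %

89.29 %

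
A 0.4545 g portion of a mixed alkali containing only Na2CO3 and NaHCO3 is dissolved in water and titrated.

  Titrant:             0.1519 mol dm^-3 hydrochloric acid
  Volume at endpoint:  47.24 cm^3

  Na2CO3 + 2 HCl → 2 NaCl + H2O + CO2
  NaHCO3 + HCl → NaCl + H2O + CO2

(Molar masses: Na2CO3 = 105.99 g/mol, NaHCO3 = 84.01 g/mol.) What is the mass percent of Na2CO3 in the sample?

55.77 %

n(HCl) = 0.04724 × 0.1519 = 7.176 × 10^-3 mol
Let x = n(Na2CO3), y = n(NaHCO3).
Titrant: 2x + 1y = 7.176 × 10^-3;  mass: 105.99x + 84.01y = 0.4545
Solving, x = 2.391 × 10^-3 mol, y = 2.393 × 10^-3 mol
mass of Na2CO3 = 2.391 × 10^-3 × 105.99 = 0.2535 g
% Na2CO3 = 0.2535 / 0.4545 × 100 = 55.77 %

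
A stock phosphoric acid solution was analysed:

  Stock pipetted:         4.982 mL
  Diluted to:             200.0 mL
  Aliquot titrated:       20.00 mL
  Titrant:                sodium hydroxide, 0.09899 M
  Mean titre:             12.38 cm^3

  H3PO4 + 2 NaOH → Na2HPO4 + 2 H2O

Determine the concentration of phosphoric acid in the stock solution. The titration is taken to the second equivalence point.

1.230 M

n(NaOH) = 0.01238 × 0.09899 = 1.225 × 10^-3 mol
From the 1:2 ratio, n(H3PO4) in the aliquot = 1/2 × 1.225 × 10^-3 = 6.127 × 10^-4 mol
[H3PO4]_dilute = 6.127 × 10^-4 / 0.02000 = 0.03064 mol/L
Dilution factor = 200.0 / 4.982 = 40.14
[H3PO4]_stock = 0.03064 × 40.14 = 1.230 mol/L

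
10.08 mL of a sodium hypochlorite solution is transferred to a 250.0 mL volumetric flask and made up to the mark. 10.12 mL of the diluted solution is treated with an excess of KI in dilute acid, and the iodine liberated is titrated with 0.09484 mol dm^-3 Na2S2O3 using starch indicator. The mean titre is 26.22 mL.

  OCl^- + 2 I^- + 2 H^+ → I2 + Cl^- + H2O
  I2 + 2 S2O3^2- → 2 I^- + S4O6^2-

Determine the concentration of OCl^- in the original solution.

n(S2O3^2-) = 0.02622 × 0.09484 = 2.487 × 10^-3 mol
n(I2) = n(S2O3^2-)/2 = 1.243 × 10^-3 mol
n(OCl^-) in the aliquot = 1.243 × 10^-3 mol (1:1 ratio)
[OCl^-]_dilute = 1.243 × 10^-3 / 0.01012 = 0.1229 mol/L
[OCl^-]_original = 0.1229 × 250.0/10.08 = 3.047 mol/L

3.047 mol/L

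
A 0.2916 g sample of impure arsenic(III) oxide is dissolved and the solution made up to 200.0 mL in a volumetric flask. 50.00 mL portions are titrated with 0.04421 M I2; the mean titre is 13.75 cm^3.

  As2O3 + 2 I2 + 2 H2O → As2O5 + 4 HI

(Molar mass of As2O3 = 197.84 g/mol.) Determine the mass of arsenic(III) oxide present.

0.2405 g

n(I2) per titration = 0.01375 × 0.04421 = 6.079 × 10^-4 mol
From the 1:2 ratio, n(As2O3) in each aliquot = 1/2 × 6.079 × 10^-4 = 3.039 × 10^-4 mol
n(As2O3) in the whole flask = 3.039 × 10^-4 × 200.0/50.00 = 1.216 × 10^-3 mol
mass of As2O3 = 1.216 × 10^-3 × 197.84 = 0.2405 g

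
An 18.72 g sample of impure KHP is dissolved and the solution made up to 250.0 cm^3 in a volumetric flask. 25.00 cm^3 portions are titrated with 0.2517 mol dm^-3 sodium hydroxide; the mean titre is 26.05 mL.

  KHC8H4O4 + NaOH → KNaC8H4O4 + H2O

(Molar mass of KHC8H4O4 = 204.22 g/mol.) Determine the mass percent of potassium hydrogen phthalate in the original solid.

n(NaOH) per titration = 0.02605 × 0.2517 = 6.557 × 10^-3 mol
n(KHC8H4O4) in each aliquot = 6.557 × 10^-3 mol (1:1 ratio)
n(KHC8H4O4) in the whole flask = 6.557 × 10^-3 × 250.0/25.00 = 0.06557 mol
mass of KHC8H4O4 = 0.06557 × 204.22 = 13.39 g
% KHC8H4O4 = 13.39 / 18.72 × 100 = 71.53 %

71.53 %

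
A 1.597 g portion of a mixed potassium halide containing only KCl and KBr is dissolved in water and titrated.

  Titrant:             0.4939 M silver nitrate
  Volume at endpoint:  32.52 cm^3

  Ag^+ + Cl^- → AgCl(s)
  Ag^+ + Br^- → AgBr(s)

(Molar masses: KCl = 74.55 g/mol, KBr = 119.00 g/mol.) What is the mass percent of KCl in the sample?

33.01 %

n(AgNO3) = 0.03252 × 0.4939 = 0.01606 mol
Let x = n(KCl), y = n(KBr).
Titrant: 1x + 1y = 0.01606;  mass: 74.55x + 119.00y = 1.597
Solving, x = 7.072 × 10^-3 mol, y = 8.990 × 10^-3 mol
mass of KCl = 7.072 × 10^-3 × 74.55 = 0.5272 g
% KCl = 0.5272 / 1.597 × 100 = 33.01 %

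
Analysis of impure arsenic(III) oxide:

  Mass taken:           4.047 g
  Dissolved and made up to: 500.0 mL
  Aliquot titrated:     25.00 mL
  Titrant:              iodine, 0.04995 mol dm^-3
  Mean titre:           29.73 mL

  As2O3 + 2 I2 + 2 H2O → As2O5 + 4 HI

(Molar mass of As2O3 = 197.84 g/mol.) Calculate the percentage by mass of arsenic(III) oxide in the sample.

72.60 %

n(I2) per titration = 0.02973 × 0.04995 = 1.485 × 10^-3 mol
From the 1:2 ratio, n(As2O3) in each aliquot = 1/2 × 1.485 × 10^-3 = 7.425 × 10^-4 mol
n(As2O3) in the whole flask = 7.425 × 10^-4 × 500.0/25.00 = 0.01485 mol
mass of As2O3 = 0.01485 × 197.84 = 2.938 g
% As2O3 = 2.938 / 4.047 × 100 = 72.60 %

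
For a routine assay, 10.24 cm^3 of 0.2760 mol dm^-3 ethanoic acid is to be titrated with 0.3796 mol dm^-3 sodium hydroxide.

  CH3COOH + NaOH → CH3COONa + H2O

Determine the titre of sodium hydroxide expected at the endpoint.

n(CH3COOH) = 0.01024 L × 0.2760 mol/L = 2.826 × 10^-3 mol
n(NaOH) = 2.826 × 10^-3 mol (1:1 stoichiometry)
V(NaOH) = 2.826 × 10^-3 mol / 0.3796 mol/L = 0.007445 L = 7.445 mL

7.445 mL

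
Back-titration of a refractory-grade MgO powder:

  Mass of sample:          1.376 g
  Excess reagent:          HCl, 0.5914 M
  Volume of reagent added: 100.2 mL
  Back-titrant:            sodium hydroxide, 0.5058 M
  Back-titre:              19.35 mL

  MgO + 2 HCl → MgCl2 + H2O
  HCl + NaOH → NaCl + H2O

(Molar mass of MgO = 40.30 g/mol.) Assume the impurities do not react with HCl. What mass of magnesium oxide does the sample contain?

n(HCl) added = 0.1002 × 0.5914 = 0.05926 mol
n(NaOH) used in back-titration = 0.01935 × 0.5058 = 9.787 × 10^-3 mol
n(HCl) left over = 9.787 × 10^-3 mol (1:1 ratio)
n(HCl) consumed by analyte = 0.05926 − 9.787 × 10^-3 = 0.04947 mol
From the 1:2 ratio, n(MgO) = 1/2 × 0.04947 = 0.02474 mol
mass of MgO = 0.02474 × 40.30 = 0.9968 g

0.9968 g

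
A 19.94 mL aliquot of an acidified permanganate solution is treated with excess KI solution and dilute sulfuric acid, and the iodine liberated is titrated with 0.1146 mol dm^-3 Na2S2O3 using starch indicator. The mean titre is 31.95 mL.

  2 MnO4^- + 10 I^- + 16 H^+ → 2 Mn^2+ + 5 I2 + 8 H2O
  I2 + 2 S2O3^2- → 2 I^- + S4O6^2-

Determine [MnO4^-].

n(S2O3^2-) = 0.03195 × 0.1146 = 3.661 × 10^-3 mol
n(I2) = n(S2O3^2-)/2 = 1.831 × 10^-3 mol
From the 2:5 ratio, n(MnO4^-) in the aliquot = 2/5 × 1.831 × 10^-3 = 7.323 × 10^-4 mol
[MnO4^-] = 7.323 × 10^-4 / 0.01994 = 0.03672 mol/L

0.03672 mol/L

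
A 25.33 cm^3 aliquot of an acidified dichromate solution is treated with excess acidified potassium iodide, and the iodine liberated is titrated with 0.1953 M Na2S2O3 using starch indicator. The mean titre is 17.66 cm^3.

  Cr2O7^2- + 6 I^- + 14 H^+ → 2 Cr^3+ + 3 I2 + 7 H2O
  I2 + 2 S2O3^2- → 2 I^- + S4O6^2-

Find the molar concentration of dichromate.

n(S2O3^2-) = 0.01766 × 0.1953 = 3.449 × 10^-3 mol
n(I2) = n(S2O3^2-)/2 = 1.724 × 10^-3 mol
From the 1:3 ratio, n(Cr2O7^2-) in the aliquot = 1/3 × 1.724 × 10^-3 = 5.748 × 10^-4 mol
[Cr2O7^2-] = 5.748 × 10^-4 / 0.02533 = 0.02269 mol/L

0.02269 M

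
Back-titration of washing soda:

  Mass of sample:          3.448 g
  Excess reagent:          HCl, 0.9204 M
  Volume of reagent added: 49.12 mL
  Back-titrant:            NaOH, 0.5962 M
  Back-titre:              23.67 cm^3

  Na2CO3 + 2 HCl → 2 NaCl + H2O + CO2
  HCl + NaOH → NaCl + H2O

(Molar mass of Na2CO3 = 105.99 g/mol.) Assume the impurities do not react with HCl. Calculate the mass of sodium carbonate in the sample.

1.648 g

n(HCl) added = 0.04912 × 0.9204 = 0.04521 mol
n(NaOH) used in back-titration = 0.02367 × 0.5962 = 0.01411 mol
n(HCl) left over = 0.01411 mol (1:1 ratio)
n(HCl) consumed by analyte = 0.04521 − 0.01411 = 0.03110 mol
From the 1:2 ratio, n(Na2CO3) = 1/2 × 0.03110 = 0.01555 mol
mass of Na2CO3 = 0.01555 × 105.99 = 1.648 g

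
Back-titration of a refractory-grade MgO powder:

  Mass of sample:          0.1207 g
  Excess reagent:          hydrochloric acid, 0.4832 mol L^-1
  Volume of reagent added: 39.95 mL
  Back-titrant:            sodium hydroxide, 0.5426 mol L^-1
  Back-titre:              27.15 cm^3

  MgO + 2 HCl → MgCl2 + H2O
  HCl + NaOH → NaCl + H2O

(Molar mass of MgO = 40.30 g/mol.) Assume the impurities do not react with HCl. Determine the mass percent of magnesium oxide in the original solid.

76.33 %

n(HCl) added = 0.03995 × 0.4832 = 0.01930 mol
n(NaOH) used in back-titration = 0.02715 × 0.5426 = 0.01473 mol
n(HCl) left over = 0.01473 mol (1:1 ratio)
n(HCl) consumed by analyte = 0.01930 − 0.01473 = 4.572 × 10^-3 mol
From the 1:2 ratio, n(MgO) = 1/2 × 4.572 × 10^-3 = 2.286 × 10^-3 mol
mass of MgO = 2.286 × 10^-3 × 40.30 = 0.09213 g
% MgO = 0.09213 / 0.1207 × 100 = 76.33 %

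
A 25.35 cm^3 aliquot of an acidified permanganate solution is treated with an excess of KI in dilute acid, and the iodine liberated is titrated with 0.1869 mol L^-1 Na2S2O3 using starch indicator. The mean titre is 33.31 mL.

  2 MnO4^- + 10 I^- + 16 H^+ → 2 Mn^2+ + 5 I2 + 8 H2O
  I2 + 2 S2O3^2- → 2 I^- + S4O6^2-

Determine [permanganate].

0.04912 mol/L

n(S2O3^2-) = 0.03331 × 0.1869 = 6.226 × 10^-3 mol
n(I2) = n(S2O3^2-)/2 = 3.113 × 10^-3 mol
From the 2:5 ratio, n(MnO4^-) in the aliquot = 2/5 × 3.113 × 10^-3 = 1.245 × 10^-3 mol
[MnO4^-] = 1.245 × 10^-3 / 0.02535 = 0.04912 mol/L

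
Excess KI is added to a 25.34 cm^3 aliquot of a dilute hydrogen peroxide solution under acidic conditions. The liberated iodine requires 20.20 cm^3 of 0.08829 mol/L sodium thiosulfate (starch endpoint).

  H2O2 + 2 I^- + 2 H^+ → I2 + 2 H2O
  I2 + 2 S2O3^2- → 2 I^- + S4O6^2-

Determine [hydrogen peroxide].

0.03519 mol/L

n(S2O3^2-) = 0.02020 × 0.08829 = 1.783 × 10^-3 mol
n(I2) = n(S2O3^2-)/2 = 8.917 × 10^-4 mol
n(H2O2) in the aliquot = 8.917 × 10^-4 mol (1:1 ratio)
[H2O2] = 8.917 × 10^-4 / 0.02534 = 0.03519 mol/L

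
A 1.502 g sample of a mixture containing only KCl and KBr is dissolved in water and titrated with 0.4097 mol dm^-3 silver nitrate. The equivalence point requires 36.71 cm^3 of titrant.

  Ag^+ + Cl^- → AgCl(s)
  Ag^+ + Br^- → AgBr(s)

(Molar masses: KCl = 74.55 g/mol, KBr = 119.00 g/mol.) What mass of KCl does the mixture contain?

0.4826 g

n(AgNO3) = 0.03671 × 0.4097 = 0.01504 mol
Let x = n(KCl), y = n(KBr).
Titrant: 1x + 1y = 0.01504;  mass: 74.55x + 119.00y = 1.502
Solving, x = 6.474 × 10^-3 mol, y = 8.566 × 10^-3 mol
mass of KCl = 6.474 × 10^-3 × 74.55 = 0.4826 g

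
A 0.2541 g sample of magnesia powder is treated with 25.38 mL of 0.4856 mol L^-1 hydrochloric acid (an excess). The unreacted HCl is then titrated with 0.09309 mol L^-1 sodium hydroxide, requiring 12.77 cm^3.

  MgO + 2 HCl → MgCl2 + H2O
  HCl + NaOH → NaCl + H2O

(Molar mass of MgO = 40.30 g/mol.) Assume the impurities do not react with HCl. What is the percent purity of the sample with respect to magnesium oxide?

88.31 %

n(HCl) added = 0.02538 × 0.4856 = 0.01232 mol
n(NaOH) used in back-titration = 0.01277 × 0.09309 = 1.189 × 10^-3 mol
n(HCl) left over = 1.189 × 10^-3 mol (1:1 ratio)
n(HCl) consumed by analyte = 0.01232 − 1.189 × 10^-3 = 0.01114 mol
From the 1:2 ratio, n(MgO) = 1/2 × 0.01114 = 5.568 × 10^-3 mol
mass of MgO = 5.568 × 10^-3 × 40.30 = 0.2244 g
% MgO = 0.2244 / 0.2541 × 100 = 88.31 %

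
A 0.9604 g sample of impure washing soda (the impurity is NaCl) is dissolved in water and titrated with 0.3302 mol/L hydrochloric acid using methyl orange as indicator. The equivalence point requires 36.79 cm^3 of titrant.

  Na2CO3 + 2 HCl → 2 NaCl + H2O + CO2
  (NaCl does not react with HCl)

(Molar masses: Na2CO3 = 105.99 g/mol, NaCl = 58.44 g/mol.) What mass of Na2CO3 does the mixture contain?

0.6438 g

n(HCl) = 0.03679 × 0.3302 = 0.01215 mol
Let x = n(Na2CO3), y = n(NaCl).
Titrant: 2x = 0.01215;  mass: 105.99x + 58.44y = 0.9604
Solving, x = 6.074 × 10^-3 mol, y = 5.418 × 10^-3 mol
mass of Na2CO3 = 6.074 × 10^-3 × 105.99 = 0.6438 g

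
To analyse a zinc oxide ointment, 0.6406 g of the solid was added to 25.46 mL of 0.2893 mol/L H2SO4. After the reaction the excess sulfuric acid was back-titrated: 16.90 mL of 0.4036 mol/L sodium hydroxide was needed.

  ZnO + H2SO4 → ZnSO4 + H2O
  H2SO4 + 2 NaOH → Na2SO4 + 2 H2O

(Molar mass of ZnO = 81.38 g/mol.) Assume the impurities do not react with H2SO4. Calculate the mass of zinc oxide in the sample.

0.3219 g

n(H2SO4) added = 0.02546 × 0.2893 = 7.366 × 10^-3 mol
n(NaOH) used in back-titration = 0.01690 × 0.4036 = 6.821 × 10^-3 mol
From the 1:2 ratio, n(H2SO4) left over = 1/2 × 6.821 × 10^-3 = 3.410 × 10^-3 mol
n(H2SO4) consumed by analyte = 7.366 × 10^-3 − 3.410 × 10^-3 = 3.955 × 10^-3 mol
n(ZnO) = 3.955 × 10^-3 mol (1:1 ratio)
mass of ZnO = 3.955 × 10^-3 × 81.38 = 0.3219 g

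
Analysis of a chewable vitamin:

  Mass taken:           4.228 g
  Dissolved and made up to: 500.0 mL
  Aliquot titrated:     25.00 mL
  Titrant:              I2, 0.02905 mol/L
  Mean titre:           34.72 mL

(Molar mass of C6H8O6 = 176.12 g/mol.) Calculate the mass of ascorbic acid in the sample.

C6H8O6 + I2 → C6H6O6 + 2 HI
n(I2) per titration = 0.03472 × 0.02905 = 1.009 × 10^-3 mol
n(C6H8O6) in each aliquot = 1.009 × 10^-3 mol (1:1 ratio)
n(C6H8O6) in the whole flask = 1.009 × 10^-3 × 500.0/25.00 = 0.02017 mol
mass of C6H8O6 = 0.02017 × 176.12 = 3.553 g

3.553 g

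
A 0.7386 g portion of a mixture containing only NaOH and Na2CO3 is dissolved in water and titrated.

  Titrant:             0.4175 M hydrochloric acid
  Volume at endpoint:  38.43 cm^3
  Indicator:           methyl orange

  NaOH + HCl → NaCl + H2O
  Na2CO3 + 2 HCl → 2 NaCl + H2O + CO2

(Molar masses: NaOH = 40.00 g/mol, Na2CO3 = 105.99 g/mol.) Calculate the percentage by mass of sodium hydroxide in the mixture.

n(HCl) = 0.03843 × 0.4175 = 0.01604 mol
Let x = n(NaOH), y = n(Na2CO3).
Titrant: 1x + 2y = 0.01604;  mass: 40.00x + 105.99y = 0.7386
Solving, x = 8.594 × 10^-3 mol, y = 3.725 × 10^-3 mol
mass of NaOH = 8.594 × 10^-3 × 40.00 = 0.3438 g
% NaOH = 0.3438 / 0.7386 × 100 = 46.54 %

46.54 %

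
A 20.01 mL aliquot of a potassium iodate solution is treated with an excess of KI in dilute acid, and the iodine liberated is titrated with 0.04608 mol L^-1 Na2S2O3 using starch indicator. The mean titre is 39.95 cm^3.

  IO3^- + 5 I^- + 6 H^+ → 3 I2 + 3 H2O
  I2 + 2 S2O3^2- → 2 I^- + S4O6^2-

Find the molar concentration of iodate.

0.01533 mol/L

n(S2O3^2-) = 0.03995 × 0.04608 = 1.841 × 10^-3 mol
n(I2) = n(S2O3^2-)/2 = 9.204 × 10^-4 mol
From the 1:3 ratio, n(IO3^-) in the aliquot = 1/3 × 9.204 × 10^-4 = 3.068 × 10^-4 mol
[IO3^-] = 3.068 × 10^-4 / 0.02001 = 0.01533 mol/L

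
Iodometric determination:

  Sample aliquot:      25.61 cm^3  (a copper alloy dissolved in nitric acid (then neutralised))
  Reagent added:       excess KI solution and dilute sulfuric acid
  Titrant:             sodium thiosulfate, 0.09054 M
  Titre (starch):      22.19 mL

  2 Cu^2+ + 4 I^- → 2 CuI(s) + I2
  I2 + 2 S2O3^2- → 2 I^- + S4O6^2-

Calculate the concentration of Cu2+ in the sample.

0.07845 M

n(S2O3^2-) = 0.02219 × 0.09054 = 2.009 × 10^-3 mol
n(I2) = n(S2O3^2-)/2 = 1.005 × 10^-3 mol
From the 2:1 ratio, n(Cu2+) in the aliquot = 2/1 × 1.005 × 10^-3 = 2.009 × 10^-3 mol
[Cu2+] = 2.009 × 10^-3 / 0.02561 = 0.07845 mol/L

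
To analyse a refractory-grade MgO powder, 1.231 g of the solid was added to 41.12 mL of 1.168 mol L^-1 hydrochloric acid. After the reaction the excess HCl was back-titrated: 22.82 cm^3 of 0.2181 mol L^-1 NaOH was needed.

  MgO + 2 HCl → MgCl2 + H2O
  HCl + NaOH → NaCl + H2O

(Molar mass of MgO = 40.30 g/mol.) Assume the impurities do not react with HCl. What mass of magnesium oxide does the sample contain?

0.8675 g

n(HCl) added = 0.04112 × 1.168 = 0.04803 mol
n(NaOH) used in back-titration = 0.02282 × 0.2181 = 4.977 × 10^-3 mol
n(HCl) left over = 4.977 × 10^-3 mol (1:1 ratio)
n(HCl) consumed by analyte = 0.04803 − 4.977 × 10^-3 = 0.04305 mol
From the 1:2 ratio, n(MgO) = 1/2 × 0.04305 = 0.02153 mol
mass of MgO = 0.02153 × 40.30 = 0.8675 g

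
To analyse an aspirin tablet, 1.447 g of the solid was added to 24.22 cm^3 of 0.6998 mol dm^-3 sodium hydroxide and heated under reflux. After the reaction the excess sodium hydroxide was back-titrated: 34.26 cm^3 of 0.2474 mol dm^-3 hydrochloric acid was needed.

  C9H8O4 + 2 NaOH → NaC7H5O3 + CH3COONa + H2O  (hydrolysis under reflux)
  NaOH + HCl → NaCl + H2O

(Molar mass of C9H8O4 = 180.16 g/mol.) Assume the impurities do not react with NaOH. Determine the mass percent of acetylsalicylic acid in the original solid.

52.75 %

n(NaOH) added = 0.02422 × 0.6998 = 0.01695 mol
n(HCl) used in back-titration = 0.03426 × 0.2474 = 8.476 × 10^-3 mol
n(NaOH) left over = 8.476 × 10^-3 mol (1:1 ratio)
n(NaOH) consumed by analyte = 0.01695 − 8.476 × 10^-3 = 8.473 × 10^-3 mol
From the 1:2 ratio, n(C9H8O4) = 1/2 × 8.473 × 10^-3 = 4.237 × 10^-3 mol
mass of C9H8O4 = 4.237 × 10^-3 × 180.16 = 0.7633 g
% C9H8O4 = 0.7633 / 1.447 × 100 = 52.75 %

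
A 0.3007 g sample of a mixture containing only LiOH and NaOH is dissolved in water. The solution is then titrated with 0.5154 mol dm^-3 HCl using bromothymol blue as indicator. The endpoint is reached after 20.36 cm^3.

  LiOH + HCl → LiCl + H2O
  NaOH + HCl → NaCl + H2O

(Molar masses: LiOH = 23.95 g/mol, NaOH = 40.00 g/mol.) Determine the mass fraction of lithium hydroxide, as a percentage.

n(HCl) = 0.02036 × 0.5154 = 0.01049 mol
Let x = n(LiOH), y = n(NaOH).
Titrant: 1x + 1y = 0.01049;  mass: 23.95x + 40.00y = 0.3007
Solving, x = 7.417 × 10^-3 mol, y = 3.077 × 10^-3 mol
mass of LiOH = 7.417 × 10^-3 × 23.95 = 0.1776 g
% LiOH = 0.1776 / 0.3007 × 100 = 59.07 %

59.07 %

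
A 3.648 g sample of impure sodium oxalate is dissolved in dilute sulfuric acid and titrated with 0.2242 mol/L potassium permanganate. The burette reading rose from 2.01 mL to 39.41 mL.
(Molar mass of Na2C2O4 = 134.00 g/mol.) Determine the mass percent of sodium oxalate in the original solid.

77.00 %

2 MnO4^- + 5 C2O4^2- + 16 H^+ → 2 Mn^2+ + 10 CO2 + 8 H2O
n(KMnO4) = 0.03740 L × 0.2242 mol/L = 8.385 × 10^-3 mol
From the 5:2 ratio, n(Na2C2O4) = 5/2 × 8.385 × 10^-3 = 0.02096 mol
mass of Na2C2O4 = 0.02096 × 134.00 g/mol = 2.809 g
% Na2C2O4 = 2.809 / 3.648 × 100 = 77.00 %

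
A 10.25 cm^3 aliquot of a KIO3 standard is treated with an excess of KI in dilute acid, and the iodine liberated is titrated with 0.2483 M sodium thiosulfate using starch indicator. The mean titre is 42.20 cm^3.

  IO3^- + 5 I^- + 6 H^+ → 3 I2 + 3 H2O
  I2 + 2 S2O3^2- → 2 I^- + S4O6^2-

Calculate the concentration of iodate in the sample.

0.1704 M

n(S2O3^2-) = 0.04220 × 0.2483 = 0.01048 mol
n(I2) = n(S2O3^2-)/2 = 5.239 × 10^-3 mol
From the 1:3 ratio, n(IO3^-) in the aliquot = 1/3 × 5.239 × 10^-3 = 1.746 × 10^-3 mol
[IO3^-] = 1.746 × 10^-3 / 0.01025 = 0.1704 mol/L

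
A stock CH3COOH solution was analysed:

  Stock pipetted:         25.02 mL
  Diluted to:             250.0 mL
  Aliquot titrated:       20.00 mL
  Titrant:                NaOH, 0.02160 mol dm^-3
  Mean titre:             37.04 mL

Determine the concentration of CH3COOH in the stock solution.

0.3997 mol/L

CH3COOH + NaOH → CH3COONa + H2O
n(NaOH) = 0.03704 × 0.02160 = 8.001 × 10^-4 mol
n(CH3COOH) in the aliquot = 8.001 × 10^-4 mol (1:1 ratio)
[CH3COOH]_dilute = 8.001 × 10^-4 / 0.02000 = 0.04000 mol/L
Dilution factor = 250.0 / 25.02 = 9.992
[CH3COOH]_stock = 0.04000 × 9.992 = 0.3997 mol/L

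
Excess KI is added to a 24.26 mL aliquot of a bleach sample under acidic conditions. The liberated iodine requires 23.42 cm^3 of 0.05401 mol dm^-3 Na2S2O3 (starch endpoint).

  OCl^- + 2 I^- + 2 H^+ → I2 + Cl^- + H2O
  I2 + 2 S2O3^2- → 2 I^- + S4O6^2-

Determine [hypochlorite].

0.02607 mol/L

n(S2O3^2-) = 0.02342 × 0.05401 = 1.265 × 10^-3 mol
n(I2) = n(S2O3^2-)/2 = 6.325 × 10^-4 mol
n(OCl^-) in the aliquot = 6.325 × 10^-4 mol (1:1 ratio)
[OCl^-] = 6.325 × 10^-4 / 0.02426 = 0.02607 mol/L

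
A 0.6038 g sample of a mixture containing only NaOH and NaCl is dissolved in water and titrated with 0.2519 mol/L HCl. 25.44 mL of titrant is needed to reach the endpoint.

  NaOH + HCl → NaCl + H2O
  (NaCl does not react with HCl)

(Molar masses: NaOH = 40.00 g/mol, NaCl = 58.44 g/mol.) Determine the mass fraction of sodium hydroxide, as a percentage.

42.45 %

n(HCl) = 0.02544 × 0.2519 = 6.408 × 10^-3 mol
Let x = n(NaOH), y = n(NaCl).
Titrant: 1x = 6.408 × 10^-3;  mass: 40.00x + 58.44y = 0.6038
Solving, x = 6.408 × 10^-3 mol, y = 5.946 × 10^-3 mol
mass of NaOH = 6.408 × 10^-3 × 40.00 = 0.2563 g
% NaOH = 0.2563 / 0.6038 × 100 = 42.45 %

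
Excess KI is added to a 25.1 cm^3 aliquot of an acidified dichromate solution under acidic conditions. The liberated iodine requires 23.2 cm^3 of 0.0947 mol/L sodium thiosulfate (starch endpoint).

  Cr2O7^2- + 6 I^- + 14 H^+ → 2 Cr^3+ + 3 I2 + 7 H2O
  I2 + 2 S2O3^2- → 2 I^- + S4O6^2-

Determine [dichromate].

n(S2O3^2-) = 0.0232 × 0.0947 = 2.20 × 10^-3 mol
n(I2) = n(S2O3^2-)/2 = 1.10 × 10^-3 mol
From the 1:3 ratio, n(Cr2O7^2-) in the aliquot = 1/3 × 1.10 × 10^-3 = 3.66 × 10^-4 mol
[Cr2O7^2-] = 3.66 × 10^-4 / 0.0251 = 0.0146 mol/L

0.0146 mol/L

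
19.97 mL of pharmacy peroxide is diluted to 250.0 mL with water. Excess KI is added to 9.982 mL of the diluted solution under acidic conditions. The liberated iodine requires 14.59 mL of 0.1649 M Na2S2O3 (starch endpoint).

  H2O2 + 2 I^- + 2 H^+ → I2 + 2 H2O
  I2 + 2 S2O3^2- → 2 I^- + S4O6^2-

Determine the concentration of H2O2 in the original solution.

n(S2O3^2-) = 0.01459 × 0.1649 = 2.406 × 10^-3 mol
n(I2) = n(S2O3^2-)/2 = 1.203 × 10^-3 mol
n(H2O2) in the aliquot = 1.203 × 10^-3 mol (1:1 ratio)
[H2O2]_dilute = 1.203 × 10^-3 / 0.009982 = 0.1205 mol/L
[H2O2]_original = 0.1205 × 250.0/19.97 = 1.509 mol/L

1.509 M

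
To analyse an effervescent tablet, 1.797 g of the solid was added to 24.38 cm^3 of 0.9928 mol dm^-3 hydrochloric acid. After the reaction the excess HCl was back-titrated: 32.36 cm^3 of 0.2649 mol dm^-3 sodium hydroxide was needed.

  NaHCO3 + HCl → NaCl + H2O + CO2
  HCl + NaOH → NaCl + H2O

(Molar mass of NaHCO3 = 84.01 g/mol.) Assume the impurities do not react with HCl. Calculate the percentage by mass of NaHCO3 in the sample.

73.08 %

n(HCl) added = 0.02438 × 0.9928 = 0.02420 mol
n(NaOH) used in back-titration = 0.03236 × 0.2649 = 8.572 × 10^-3 mol
n(HCl) left over = 8.572 × 10^-3 mol (1:1 ratio)
n(HCl) consumed by analyte = 0.02420 − 8.572 × 10^-3 = 0.01563 mol
n(NaHCO3) = 0.01563 mol (1:1 ratio)
mass of NaHCO3 = 0.01563 × 84.01 = 1.313 g
% NaHCO3 = 1.313 / 1.797 × 100 = 73.08 %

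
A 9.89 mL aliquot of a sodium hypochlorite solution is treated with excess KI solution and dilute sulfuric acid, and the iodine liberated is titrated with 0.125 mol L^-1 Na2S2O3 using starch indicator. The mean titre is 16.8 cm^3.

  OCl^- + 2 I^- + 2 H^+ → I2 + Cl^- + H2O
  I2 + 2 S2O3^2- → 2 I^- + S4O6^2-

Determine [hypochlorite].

n(S2O3^2-) = 0.0168 × 0.125 = 2.10 × 10^-3 mol
n(I2) = n(S2O3^2-)/2 = 1.05 × 10^-3 mol
n(OCl^-) in the aliquot = 1.05 × 10^-3 mol (1:1 ratio)
[OCl^-] = 1.05 × 10^-3 / 0.00989 = 0.106 mol/L

0.106 mol/L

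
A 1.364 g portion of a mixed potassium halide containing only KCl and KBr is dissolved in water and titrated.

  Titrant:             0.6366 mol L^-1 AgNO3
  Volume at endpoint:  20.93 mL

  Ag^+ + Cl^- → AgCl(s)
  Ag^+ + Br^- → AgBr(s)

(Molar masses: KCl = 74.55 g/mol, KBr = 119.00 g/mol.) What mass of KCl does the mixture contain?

0.3716 g

n(AgNO3) = 0.02093 × 0.6366 = 0.01332 mol
Let x = n(KCl), y = n(KBr).
Titrant: 1x + 1y = 0.01332;  mass: 74.55x + 119.00y = 1.364
Solving, x = 4.984 × 10^-3 mol, y = 8.340 × 10^-3 mol
mass of KCl = 4.984 × 10^-3 × 74.55 = 0.3716 g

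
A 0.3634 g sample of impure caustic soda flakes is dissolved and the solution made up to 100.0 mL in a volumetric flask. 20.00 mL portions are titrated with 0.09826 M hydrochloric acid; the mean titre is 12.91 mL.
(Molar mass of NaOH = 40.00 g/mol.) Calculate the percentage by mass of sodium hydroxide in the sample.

NaOH + HCl → NaCl + H2O
n(HCl) per titration = 0.01291 × 0.09826 = 1.269 × 10^-3 mol
n(NaOH) in each aliquot = 1.269 × 10^-3 mol (1:1 ratio)
n(NaOH) in the whole flask = 1.269 × 10^-3 × 100.0/20.00 = 6.343 × 10^-3 mol
mass of NaOH = 6.343 × 10^-3 × 40.00 = 0.2537 g
% NaOH = 0.2537 / 0.3634 × 100 = 69.81 %

69.81 %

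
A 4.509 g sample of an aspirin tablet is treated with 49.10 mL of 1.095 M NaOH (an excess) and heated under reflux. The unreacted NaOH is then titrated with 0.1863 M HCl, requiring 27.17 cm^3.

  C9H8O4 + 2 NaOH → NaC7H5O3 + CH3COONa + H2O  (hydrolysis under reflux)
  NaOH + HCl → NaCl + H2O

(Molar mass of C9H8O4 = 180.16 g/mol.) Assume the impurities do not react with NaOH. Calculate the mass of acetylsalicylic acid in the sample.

4.387 g

n(NaOH) added = 0.04910 × 1.095 = 0.05376 mol
n(HCl) used in back-titration = 0.02717 × 0.1863 = 5.062 × 10^-3 mol
n(NaOH) left over = 5.062 × 10^-3 mol (1:1 ratio)
n(NaOH) consumed by analyte = 0.05376 − 5.062 × 10^-3 = 0.04870 mol
From the 1:2 ratio, n(C9H8O4) = 1/2 × 0.04870 = 0.02435 mol
mass of C9H8O4 = 0.02435 × 180.16 = 4.387 g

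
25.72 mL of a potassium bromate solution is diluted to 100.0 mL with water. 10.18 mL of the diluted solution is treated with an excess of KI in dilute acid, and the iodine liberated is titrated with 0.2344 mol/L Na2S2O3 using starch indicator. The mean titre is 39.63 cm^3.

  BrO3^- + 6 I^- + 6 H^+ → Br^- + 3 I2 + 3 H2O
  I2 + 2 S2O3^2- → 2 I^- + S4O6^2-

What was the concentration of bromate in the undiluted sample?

0.5913 mol/L

n(S2O3^2-) = 0.03963 × 0.2344 = 9.289 × 10^-3 mol
n(I2) = n(S2O3^2-)/2 = 4.645 × 10^-3 mol
From the 1:3 ratio, n(BrO3^-) in the aliquot = 1/3 × 4.645 × 10^-3 = 1.548 × 10^-3 mol
[BrO3^-]_dilute = 1.548 × 10^-3 / 0.01018 = 0.1521 mol/L
[BrO3^-]_original = 0.1521 × 100.0/25.72 = 0.5913 mol/L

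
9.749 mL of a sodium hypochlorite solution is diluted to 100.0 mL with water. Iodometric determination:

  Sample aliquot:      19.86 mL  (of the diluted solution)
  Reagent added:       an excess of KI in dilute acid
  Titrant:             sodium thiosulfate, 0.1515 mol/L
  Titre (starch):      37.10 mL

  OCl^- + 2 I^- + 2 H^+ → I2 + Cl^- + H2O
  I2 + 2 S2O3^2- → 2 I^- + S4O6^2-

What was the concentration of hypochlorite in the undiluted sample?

n(S2O3^2-) = 0.03710 × 0.1515 = 5.621 × 10^-3 mol
n(I2) = n(S2O3^2-)/2 = 2.810 × 10^-3 mol
n(OCl^-) in the aliquot = 2.810 × 10^-3 mol (1:1 ratio)
[OCl^-]_dilute = 2.810 × 10^-3 / 0.01986 = 0.1415 mol/L
[OCl^-]_original = 0.1415 × 100.0/9.749 = 1.452 mol/L

1.452 mol/L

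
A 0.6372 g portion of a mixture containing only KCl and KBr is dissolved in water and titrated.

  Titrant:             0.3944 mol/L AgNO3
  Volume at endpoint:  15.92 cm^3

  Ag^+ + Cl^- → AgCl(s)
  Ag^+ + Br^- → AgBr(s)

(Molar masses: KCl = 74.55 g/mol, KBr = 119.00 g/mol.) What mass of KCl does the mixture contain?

n(AgNO3) = 0.01592 × 0.3944 = 6.279 × 10^-3 mol
Let x = n(KCl), y = n(KBr).
Titrant: 1x + 1y = 6.279 × 10^-3;  mass: 74.55x + 119.00y = 0.6372
Solving, x = 2.474 × 10^-3 mol, y = 3.805 × 10^-3 mol
mass of KCl = 2.474 × 10^-3 × 74.55 = 0.1845 g

0.1845 g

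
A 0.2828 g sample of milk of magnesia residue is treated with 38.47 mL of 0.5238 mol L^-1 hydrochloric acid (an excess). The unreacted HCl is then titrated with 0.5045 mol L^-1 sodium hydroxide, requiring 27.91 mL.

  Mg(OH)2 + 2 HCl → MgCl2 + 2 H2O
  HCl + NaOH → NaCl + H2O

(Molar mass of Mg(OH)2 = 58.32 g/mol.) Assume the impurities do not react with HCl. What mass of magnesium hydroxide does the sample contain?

n(HCl) added = 0.03847 × 0.5238 = 0.02015 mol
n(NaOH) used in back-titration = 0.02791 × 0.5045 = 0.01408 mol
n(HCl) left over = 0.01408 mol (1:1 ratio)
n(HCl) consumed by analyte = 0.02015 − 0.01408 = 6.070 × 10^-3 mol
From the 1:2 ratio, n(Mg(OH)2) = 1/2 × 6.070 × 10^-3 = 3.035 × 10^-3 mol
mass of Mg(OH)2 = 3.035 × 10^-3 × 58.32 = 0.1770 g

0.1770 g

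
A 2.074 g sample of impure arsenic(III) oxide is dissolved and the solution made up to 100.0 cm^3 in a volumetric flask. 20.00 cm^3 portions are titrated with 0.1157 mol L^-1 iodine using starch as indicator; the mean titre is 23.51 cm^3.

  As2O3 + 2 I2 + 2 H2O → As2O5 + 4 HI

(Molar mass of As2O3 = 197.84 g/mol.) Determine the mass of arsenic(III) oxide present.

n(I2) per titration = 0.02351 × 0.1157 = 2.720 × 10^-3 mol
From the 1:2 ratio, n(As2O3) in each aliquot = 1/2 × 2.720 × 10^-3 = 1.360 × 10^-3 mol
n(As2O3) in the whole flask = 1.360 × 10^-3 × 100.0/20.00 = 6.800 × 10^-3 mol
mass of As2O3 = 6.800 × 10^-3 × 197.84 = 1.345 g

1.345 g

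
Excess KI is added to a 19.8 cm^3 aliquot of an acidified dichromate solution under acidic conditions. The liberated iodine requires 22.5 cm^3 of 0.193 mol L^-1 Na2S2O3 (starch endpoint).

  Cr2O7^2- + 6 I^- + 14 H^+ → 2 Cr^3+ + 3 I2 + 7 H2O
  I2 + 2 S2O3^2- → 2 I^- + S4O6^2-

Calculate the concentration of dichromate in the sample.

0.0366 mol/L

n(S2O3^2-) = 0.0225 × 0.193 = 4.34 × 10^-3 mol
n(I2) = n(S2O3^2-)/2 = 2.17 × 10^-3 mol
From the 1:3 ratio, n(Cr2O7^2-) in the aliquot = 1/3 × 2.17 × 10^-3 = 7.24 × 10^-4 mol
[Cr2O7^2-] = 7.24 × 10^-4 / 0.0198 = 0.0366 mol/L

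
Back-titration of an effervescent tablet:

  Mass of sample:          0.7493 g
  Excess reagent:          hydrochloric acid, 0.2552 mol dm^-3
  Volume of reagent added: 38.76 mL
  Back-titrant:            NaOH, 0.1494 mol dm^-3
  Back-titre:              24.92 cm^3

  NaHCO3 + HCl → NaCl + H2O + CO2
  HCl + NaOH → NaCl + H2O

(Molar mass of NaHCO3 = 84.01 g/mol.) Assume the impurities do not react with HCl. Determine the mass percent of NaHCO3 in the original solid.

69.16 %

n(HCl) added = 0.03876 × 0.2552 = 9.892 × 10^-3 mol
n(NaOH) used in back-titration = 0.02492 × 0.1494 = 3.723 × 10^-3 mol
n(HCl) left over = 3.723 × 10^-3 mol (1:1 ratio)
n(HCl) consumed by analyte = 9.892 × 10^-3 − 3.723 × 10^-3 = 6.169 × 10^-3 mol
n(NaHCO3) = 6.169 × 10^-3 mol (1:1 ratio)
mass of NaHCO3 = 6.169 × 10^-3 × 84.01 = 0.5182 g
% NaHCO3 = 0.5182 / 0.7493 × 100 = 69.16 %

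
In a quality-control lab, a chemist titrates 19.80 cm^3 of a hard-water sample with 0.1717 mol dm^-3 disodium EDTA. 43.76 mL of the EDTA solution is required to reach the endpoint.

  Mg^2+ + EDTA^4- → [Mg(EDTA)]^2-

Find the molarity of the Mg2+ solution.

n(EDTA) = 0.04376 L × 0.1717 mol/L = 7.514 × 10^-3 mol
n(Mg2+) = 7.514 × 10^-3 mol (1:1 mole ratio)
[Mg2+] = 7.514 × 10^-3 mol / 0.01980 L = 0.3795 mol/L

0.3795 mol/L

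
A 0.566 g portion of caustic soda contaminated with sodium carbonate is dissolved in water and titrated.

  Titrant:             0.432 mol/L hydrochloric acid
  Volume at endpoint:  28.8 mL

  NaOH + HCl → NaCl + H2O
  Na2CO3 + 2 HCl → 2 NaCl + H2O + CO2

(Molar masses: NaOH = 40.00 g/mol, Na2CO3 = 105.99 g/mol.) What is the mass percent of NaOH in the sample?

n(HCl) = 0.0288 × 0.432 = 0.0124 mol
Let x = n(NaOH), y = n(Na2CO3).
Titrant: 1x + 2y = 0.0124;  mass: 40.00x + 105.99y = 0.566
Solving, x = 7.18 × 10^-3 mol, y = 2.63 × 10^-3 mol
mass of NaOH = 7.18 × 10^-3 × 40.00 = 0.287 g
% NaOH = 0.287 / 0.566 × 100 = 50.8 %

50.8 %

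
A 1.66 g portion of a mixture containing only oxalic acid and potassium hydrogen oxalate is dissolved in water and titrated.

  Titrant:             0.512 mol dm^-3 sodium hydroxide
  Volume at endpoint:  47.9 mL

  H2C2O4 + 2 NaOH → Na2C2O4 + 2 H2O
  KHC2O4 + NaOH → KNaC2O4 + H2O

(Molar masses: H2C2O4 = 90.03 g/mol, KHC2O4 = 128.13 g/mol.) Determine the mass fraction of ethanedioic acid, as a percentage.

48.4 %

n(NaOH) = 0.0479 × 0.512 = 0.0245 mol
Let x = n(H2C2O4), y = n(KHC2O4).
Titrant: 2x + 1y = 0.0245;  mass: 90.03x + 128.13y = 1.66
Solving, x = 8.92 × 10^-3 mol, y = 6.69 × 10^-3 mol
mass of H2C2O4 = 8.92 × 10^-3 × 90.03 = 0.803 g
% H2C2O4 = 0.803 / 1.66 × 100 = 48.4 %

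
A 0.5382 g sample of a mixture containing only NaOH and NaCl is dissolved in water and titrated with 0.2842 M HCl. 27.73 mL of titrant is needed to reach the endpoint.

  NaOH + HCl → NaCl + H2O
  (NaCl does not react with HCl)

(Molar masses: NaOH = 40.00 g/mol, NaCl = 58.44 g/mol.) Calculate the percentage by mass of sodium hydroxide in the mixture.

58.57 %

n(HCl) = 0.02773 × 0.2842 = 7.881 × 10^-3 mol
Let x = n(NaOH), y = n(NaCl).
Titrant: 1x = 7.881 × 10^-3;  mass: 40.00x + 58.44y = 0.5382
Solving, x = 7.881 × 10^-3 mol, y = 3.815 × 10^-3 mol
mass of NaOH = 7.881 × 10^-3 × 40.00 = 0.3152 g
% NaOH = 0.3152 / 0.5382 × 100 = 58.57 %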